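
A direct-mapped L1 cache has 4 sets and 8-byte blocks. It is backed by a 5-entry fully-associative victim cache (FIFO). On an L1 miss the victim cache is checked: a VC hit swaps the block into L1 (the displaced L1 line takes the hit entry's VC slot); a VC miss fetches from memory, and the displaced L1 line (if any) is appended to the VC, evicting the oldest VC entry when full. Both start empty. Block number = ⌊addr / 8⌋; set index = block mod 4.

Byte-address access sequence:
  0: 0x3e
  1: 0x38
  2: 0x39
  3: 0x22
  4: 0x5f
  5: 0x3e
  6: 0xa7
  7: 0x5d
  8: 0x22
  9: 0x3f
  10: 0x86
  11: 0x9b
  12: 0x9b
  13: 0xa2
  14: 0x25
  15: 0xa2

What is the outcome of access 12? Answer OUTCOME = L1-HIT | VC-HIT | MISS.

OUTCOME = L1-HIT

  [0] addr=0x3e blk=7 s=3: MISS | VC []
  [1] addr=0x38 blk=7 s=3: L1-HIT | VC []
  [2] addr=0x39 blk=7 s=3: L1-HIT | VC []
  [3] addr=0x22 blk=4 s=0: MISS | VC []
  [4] addr=0x5f blk=11 s=3: MISS | VC [7]
  [5] addr=0x3e blk=7 s=3: VC-HIT | VC [11]
  [6] addr=0xa7 blk=20 s=0: MISS | VC [11, 4]
  [7] addr=0x5d blk=11 s=3: VC-HIT | VC [7, 4]
  [8] addr=0x22 blk=4 s=0: VC-HIT | VC [7, 20]
  [9] addr=0x3f blk=7 s=3: VC-HIT | VC [11, 20]
  [10] addr=0x86 blk=16 s=0: MISS | VC [11, 20, 4]
  [11] addr=0x9b blk=19 s=3: MISS | VC [11, 20, 4, 7]
  [12] addr=0x9b blk=19 s=3: L1-HIT | VC [11, 20, 4, 7]
  [13] addr=0xa2 blk=20 s=0: VC-HIT | VC [11, 16, 4, 7]
  [14] addr=0x25 blk=4 s=0: VC-HIT | VC [11, 16, 20, 7]
  [15] addr=0xa2 blk=20 s=0: VC-HIT | VC [11, 16, 4, 7]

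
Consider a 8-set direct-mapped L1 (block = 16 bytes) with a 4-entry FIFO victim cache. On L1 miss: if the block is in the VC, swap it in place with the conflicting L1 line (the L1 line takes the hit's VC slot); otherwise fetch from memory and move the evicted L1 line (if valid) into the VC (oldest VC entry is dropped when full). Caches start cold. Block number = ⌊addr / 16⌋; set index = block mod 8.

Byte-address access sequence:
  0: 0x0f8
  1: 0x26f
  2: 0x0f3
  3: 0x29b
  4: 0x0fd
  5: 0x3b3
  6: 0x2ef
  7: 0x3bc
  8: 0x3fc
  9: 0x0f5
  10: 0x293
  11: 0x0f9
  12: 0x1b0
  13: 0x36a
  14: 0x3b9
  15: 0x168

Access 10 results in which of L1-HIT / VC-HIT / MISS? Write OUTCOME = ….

#0 0xf8→b15/s7 MISS; vc=[]
#1 0x26f→b38/s6 MISS; vc=[]
#2 0xf3→b15/s7 L1-HIT; vc=[]
#3 0x29b→b41/s1 MISS; vc=[]
#4 0xfd→b15/s7 L1-HIT; vc=[]
#5 0x3b3→b59/s3 MISS; vc=[]
#6 0x2ef→b46/s6 MISS; vc=[38]
#7 0x3bc→b59/s3 L1-HIT; vc=[38]
#8 0x3fc→b63/s7 MISS; vc=[38,15]
#9 0xf5→b15/s7 VC-HIT; vc=[38,63]
#10 0x293→b41/s1 L1-HIT; vc=[38,63]
#11 0xf9→b15/s7 L1-HIT; vc=[38,63]
#12 0x1b0→b27/s3 MISS; vc=[38,63,59]
#13 0x36a→b54/s6 MISS; vc=[38,63,59,46]
#14 0x3b9→b59/s3 VC-HIT; vc=[38,63,27,46]
#15 0x168→b22/s6 MISS; vc=[63,27,46,54]

OUTCOME = L1-HIT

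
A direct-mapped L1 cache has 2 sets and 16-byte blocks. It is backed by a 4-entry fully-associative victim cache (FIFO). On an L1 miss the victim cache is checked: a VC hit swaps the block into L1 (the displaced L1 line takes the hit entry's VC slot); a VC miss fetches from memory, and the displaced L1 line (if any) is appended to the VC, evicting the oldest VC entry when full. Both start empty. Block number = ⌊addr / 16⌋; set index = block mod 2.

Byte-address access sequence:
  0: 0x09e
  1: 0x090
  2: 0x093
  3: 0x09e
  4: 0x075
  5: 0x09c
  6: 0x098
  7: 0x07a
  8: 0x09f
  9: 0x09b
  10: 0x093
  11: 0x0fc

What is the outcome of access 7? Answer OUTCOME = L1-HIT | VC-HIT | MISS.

OUTCOME = VC-HIT

0: 0x9e (blk 9, set 1) → MISS  vc=[]
1: 0x90 (blk 9, set 1) → L1-HIT  vc=[]
2: 0x93 (blk 9, set 1) → L1-HIT  vc=[]
3: 0x9e (blk 9, set 1) → L1-HIT  vc=[]
4: 0x75 (blk 7, set 1) → MISS  vc=[9]
5: 0x9c (blk 9, set 1) → VC-HIT  vc=[7]
6: 0x98 (blk 9, set 1) → L1-HIT  vc=[7]
7: 0x7a (blk 7, set 1) → VC-HIT  vc=[9]
8: 0x9f (blk 9, set 1) → VC-HIT  vc=[7]
9: 0x9b (blk 9, set 1) → L1-HIT  vc=[7]
10: 0x93 (blk 9, set 1) → L1-HIT  vc=[7]
11: 0xfc (blk 15, set 1) → MISS  vc=[7, 9]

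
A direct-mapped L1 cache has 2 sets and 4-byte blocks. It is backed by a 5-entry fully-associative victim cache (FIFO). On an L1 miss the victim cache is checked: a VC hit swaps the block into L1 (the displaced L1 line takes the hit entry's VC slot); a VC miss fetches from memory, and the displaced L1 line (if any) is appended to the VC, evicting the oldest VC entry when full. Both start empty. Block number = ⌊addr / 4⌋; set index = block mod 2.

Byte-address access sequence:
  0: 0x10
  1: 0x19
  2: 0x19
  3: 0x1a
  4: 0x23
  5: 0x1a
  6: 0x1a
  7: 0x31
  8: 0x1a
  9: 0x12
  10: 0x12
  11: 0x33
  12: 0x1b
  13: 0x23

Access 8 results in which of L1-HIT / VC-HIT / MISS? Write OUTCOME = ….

OUTCOME = VC-HIT

0: 0x10 (blk 4, set 0) → MISS  vc=[]
1: 0x19 (blk 6, set 0) → MISS  vc=[4]
2: 0x19 (blk 6, set 0) → L1-HIT  vc=[4]
3: 0x1a (blk 6, set 0) → L1-HIT  vc=[4]
4: 0x23 (blk 8, set 0) → MISS  vc=[4, 6]
5: 0x1a (blk 6, set 0) → VC-HIT  vc=[4, 8]
6: 0x1a (blk 6, set 0) → L1-HIT  vc=[4, 8]
7: 0x31 (blk 12, set 0) → MISS  vc=[4, 8, 6]
8: 0x1a (blk 6, set 0) → VC-HIT  vc=[4, 8, 12]
9: 0x12 (blk 4, set 0) → VC-HIT  vc=[6, 8, 12]
10: 0x12 (blk 4, set 0) → L1-HIT  vc=[6, 8, 12]
11: 0x33 (blk 12, set 0) → VC-HIT  vc=[6, 8, 4]
12: 0x1b (blk 6, set 0) → VC-HIT  vc=[12, 8, 4]
13: 0x23 (blk 8, set 0) → VC-HIT  vc=[12, 6, 4]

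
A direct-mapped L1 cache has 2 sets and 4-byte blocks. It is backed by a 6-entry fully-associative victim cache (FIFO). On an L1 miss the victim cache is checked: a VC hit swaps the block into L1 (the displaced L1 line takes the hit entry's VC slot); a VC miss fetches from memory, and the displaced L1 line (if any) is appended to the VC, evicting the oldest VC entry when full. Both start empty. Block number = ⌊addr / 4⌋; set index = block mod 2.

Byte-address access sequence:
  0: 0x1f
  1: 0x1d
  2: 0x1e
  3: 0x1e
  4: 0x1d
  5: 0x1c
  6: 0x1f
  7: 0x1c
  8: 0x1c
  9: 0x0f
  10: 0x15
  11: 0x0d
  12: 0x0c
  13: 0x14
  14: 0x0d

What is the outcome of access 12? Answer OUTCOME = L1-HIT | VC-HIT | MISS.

OUTCOME = L1-HIT

  [0] addr=0x1f blk=7 s=1: MISS | VC []
  [1] addr=0x1d blk=7 s=1: L1-HIT | VC []
  [2] addr=0x1e blk=7 s=1: L1-HIT | VC []
  [3] addr=0x1e blk=7 s=1: L1-HIT | VC []
  [4] addr=0x1d blk=7 s=1: L1-HIT | VC []
  [5] addr=0x1c blk=7 s=1: L1-HIT | VC []
  [6] addr=0x1f blk=7 s=1: L1-HIT | VC []
  [7] addr=0x1c blk=7 s=1: L1-HIT | VC []
  [8] addr=0x1c blk=7 s=1: L1-HIT | VC []
  [9] addr=0xf blk=3 s=1: MISS | VC [7]
  [10] addr=0x15 blk=5 s=1: MISS | VC [7, 3]
  [11] addr=0xd blk=3 s=1: VC-HIT | VC [7, 5]
  [12] addr=0xc blk=3 s=1: L1-HIT | VC [7, 5]
  [13] addr=0x14 blk=5 s=1: VC-HIT | VC [7, 3]
  [14] addr=0xd blk=3 s=1: VC-HIT | VC [7, 5]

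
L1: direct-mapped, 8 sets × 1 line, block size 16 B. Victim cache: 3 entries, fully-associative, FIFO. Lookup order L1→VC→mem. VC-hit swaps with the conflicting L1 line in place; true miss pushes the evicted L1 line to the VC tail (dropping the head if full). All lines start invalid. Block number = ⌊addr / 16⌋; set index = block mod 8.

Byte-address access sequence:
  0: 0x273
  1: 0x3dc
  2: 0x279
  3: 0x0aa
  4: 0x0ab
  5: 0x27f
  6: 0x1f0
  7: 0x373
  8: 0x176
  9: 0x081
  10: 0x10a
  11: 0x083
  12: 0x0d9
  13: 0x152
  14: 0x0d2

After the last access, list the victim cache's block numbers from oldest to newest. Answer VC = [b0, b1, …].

VC = [16, 61, 21]

0: 0x273 (blk 39, set 7) → MISS  vc=[]
1: 0x3dc (blk 61, set 5) → MISS  vc=[]
2: 0x279 (blk 39, set 7) → L1-HIT  vc=[]
3: 0xaa (blk 10, set 2) → MISS  vc=[]
4: 0xab (blk 10, set 2) → L1-HIT  vc=[]
5: 0x27f (blk 39, set 7) → L1-HIT  vc=[]
6: 0x1f0 (blk 31, set 7) → MISS  vc=[39]
7: 0x373 (blk 55, set 7) → MISS  vc=[39, 31]
8: 0x176 (blk 23, set 7) → MISS  vc=[39, 31, 55]
9: 0x81 (blk 8, set 0) → MISS  vc=[39, 31, 55]
10: 0x10a (blk 16, set 0) → MISS  vc=[31, 55, 8]
11: 0x83 (blk 8, set 0) → VC-HIT  vc=[31, 55, 16]
12: 0xd9 (blk 13, set 5) → MISS  vc=[55, 16, 61]
13: 0x152 (blk 21, set 5) → MISS  vc=[16, 61, 13]
14: 0xd2 (blk 13, set 5) → VC-HIT  vc=[16, 61, 21]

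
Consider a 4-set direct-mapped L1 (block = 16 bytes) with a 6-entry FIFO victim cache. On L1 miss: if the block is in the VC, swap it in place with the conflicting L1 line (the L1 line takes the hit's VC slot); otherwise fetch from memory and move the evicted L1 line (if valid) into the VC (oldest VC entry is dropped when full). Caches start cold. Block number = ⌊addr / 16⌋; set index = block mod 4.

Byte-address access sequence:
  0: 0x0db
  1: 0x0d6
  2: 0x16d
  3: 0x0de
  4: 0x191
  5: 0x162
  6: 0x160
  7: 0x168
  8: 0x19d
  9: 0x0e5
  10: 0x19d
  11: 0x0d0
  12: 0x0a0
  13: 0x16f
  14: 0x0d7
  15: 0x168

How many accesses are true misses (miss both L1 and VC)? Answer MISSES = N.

  [0] addr=0xdb blk=13 s=1: MISS | VC []
  [1] addr=0xd6 blk=13 s=1: L1-HIT | VC []
  [2] addr=0x16d blk=22 s=2: MISS | VC []
  [3] addr=0xde blk=13 s=1: L1-HIT | VC []
  [4] addr=0x191 blk=25 s=1: MISS | VC [13]
  [5] addr=0x162 blk=22 s=2: L1-HIT | VC [13]
  [6] addr=0x160 blk=22 s=2: L1-HIT | VC [13]
  [7] addr=0x168 blk=22 s=2: L1-HIT | VC [13]
  [8] addr=0x19d blk=25 s=1: L1-HIT | VC [13]
  [9] addr=0xe5 blk=14 s=2: MISS | VC [13, 22]
  [10] addr=0x19d blk=25 s=1: L1-HIT | VC [13, 22]
  [11] addr=0xd0 blk=13 s=1: VC-HIT | VC [25, 22]
  [12] addr=0xa0 blk=10 s=2: MISS | VC [25, 22, 14]
  [13] addr=0x16f blk=22 s=2: VC-HIT | VC [25, 10, 14]
  [14] addr=0xd7 blk=13 s=1: L1-HIT | VC [25, 10, 14]
  [15] addr=0x168 blk=22 s=2: L1-HIT | VC [25, 10, 14]

MISSES = 5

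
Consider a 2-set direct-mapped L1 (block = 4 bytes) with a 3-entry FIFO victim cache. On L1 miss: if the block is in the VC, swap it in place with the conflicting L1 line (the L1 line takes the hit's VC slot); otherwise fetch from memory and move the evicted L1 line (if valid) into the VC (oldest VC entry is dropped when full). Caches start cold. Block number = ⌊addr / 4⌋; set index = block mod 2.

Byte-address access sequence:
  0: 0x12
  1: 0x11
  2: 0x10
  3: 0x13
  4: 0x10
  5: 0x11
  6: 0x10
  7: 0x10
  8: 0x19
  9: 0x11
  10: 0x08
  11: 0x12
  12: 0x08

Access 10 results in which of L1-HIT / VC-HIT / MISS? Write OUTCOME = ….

  [0] addr=0x12 blk=4 s=0: MISS | VC []
  [1] addr=0x11 blk=4 s=0: L1-HIT | VC []
  [2] addr=0x10 blk=4 s=0: L1-HIT | VC []
  [3] addr=0x13 blk=4 s=0: L1-HIT | VC []
  [4] addr=0x10 blk=4 s=0: L1-HIT | VC []
  [5] addr=0x11 blk=4 s=0: L1-HIT | VC []
  [6] addr=0x10 blk=4 s=0: L1-HIT | VC []
  [7] addr=0x10 blk=4 s=0: L1-HIT | VC []
  [8] addr=0x19 blk=6 s=0: MISS | VC [4]
  [9] addr=0x11 blk=4 s=0: VC-HIT | VC [6]
  [10] addr=0x8 blk=2 s=0: MISS | VC [6, 4]
  [11] addr=0x12 blk=4 s=0: VC-HIT | VC [6, 2]
  [12] addr=0x8 blk=2 s=0: VC-HIT | VC [6, 4]

OUTCOME = MISS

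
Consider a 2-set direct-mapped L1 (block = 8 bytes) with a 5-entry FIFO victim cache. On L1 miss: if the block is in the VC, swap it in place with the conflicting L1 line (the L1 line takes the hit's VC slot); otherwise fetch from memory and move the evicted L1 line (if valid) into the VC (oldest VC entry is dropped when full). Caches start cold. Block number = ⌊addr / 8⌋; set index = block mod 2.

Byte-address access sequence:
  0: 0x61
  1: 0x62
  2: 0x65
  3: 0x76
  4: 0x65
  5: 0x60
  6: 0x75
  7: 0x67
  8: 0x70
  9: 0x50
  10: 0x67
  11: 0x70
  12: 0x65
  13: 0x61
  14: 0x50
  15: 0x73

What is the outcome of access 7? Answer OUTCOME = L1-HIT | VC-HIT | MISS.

OUTCOME = VC-HIT

  [0] addr=0x61 blk=12 s=0: MISS | VC []
  [1] addr=0x62 blk=12 s=0: L1-HIT | VC []
  [2] addr=0x65 blk=12 s=0: L1-HIT | VC []
  [3] addr=0x76 blk=14 s=0: MISS | VC [12]
  [4] addr=0x65 blk=12 s=0: VC-HIT | VC [14]
  [5] addr=0x60 blk=12 s=0: L1-HIT | VC [14]
  [6] addr=0x75 blk=14 s=0: VC-HIT | VC [12]
  [7] addr=0x67 blk=12 s=0: VC-HIT | VC [14]
  [8] addr=0x70 blk=14 s=0: VC-HIT | VC [12]
  [9] addr=0x50 blk=10 s=0: MISS | VC [12, 14]
  [10] addr=0x67 blk=12 s=0: VC-HIT | VC [10, 14]
  [11] addr=0x70 blk=14 s=0: VC-HIT | VC [10, 12]
  [12] addr=0x65 blk=12 s=0: VC-HIT | VC [10, 14]
  [13] addr=0x61 blk=12 s=0: L1-HIT | VC [10, 14]
  [14] addr=0x50 blk=10 s=0: VC-HIT | VC [12, 14]
  [15] addr=0x73 blk=14 s=0: VC-HIT | VC [12, 10]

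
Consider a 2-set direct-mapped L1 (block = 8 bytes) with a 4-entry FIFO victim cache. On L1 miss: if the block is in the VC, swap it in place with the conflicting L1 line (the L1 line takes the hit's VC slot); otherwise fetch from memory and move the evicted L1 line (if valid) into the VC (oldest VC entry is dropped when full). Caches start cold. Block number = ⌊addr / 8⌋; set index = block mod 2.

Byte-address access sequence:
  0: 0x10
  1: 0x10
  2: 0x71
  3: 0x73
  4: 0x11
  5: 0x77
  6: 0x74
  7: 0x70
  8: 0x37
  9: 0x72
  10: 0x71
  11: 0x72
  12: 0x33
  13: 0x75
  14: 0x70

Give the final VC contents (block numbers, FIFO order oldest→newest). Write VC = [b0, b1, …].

#0 0x10→b2/s0 MISS; vc=[]
#1 0x10→b2/s0 L1-HIT; vc=[]
#2 0x71→b14/s0 MISS; vc=[2]
#3 0x73→b14/s0 L1-HIT; vc=[2]
#4 0x11→b2/s0 VC-HIT; vc=[14]
#5 0x77→b14/s0 VC-HIT; vc=[2]
#6 0x74→b14/s0 L1-HIT; vc=[2]
#7 0x70→b14/s0 L1-HIT; vc=[2]
#8 0x37→b6/s0 MISS; vc=[2,14]
#9 0x72→b14/s0 VC-HIT; vc=[2,6]
#10 0x71→b14/s0 L1-HIT; vc=[2,6]
#11 0x72→b14/s0 L1-HIT; vc=[2,6]
#12 0x33→b6/s0 VC-HIT; vc=[2,14]
#13 0x75→b14/s0 VC-HIT; vc=[2,6]
#14 0x70→b14/s0 L1-HIT; vc=[2,6]

VC = [2, 6]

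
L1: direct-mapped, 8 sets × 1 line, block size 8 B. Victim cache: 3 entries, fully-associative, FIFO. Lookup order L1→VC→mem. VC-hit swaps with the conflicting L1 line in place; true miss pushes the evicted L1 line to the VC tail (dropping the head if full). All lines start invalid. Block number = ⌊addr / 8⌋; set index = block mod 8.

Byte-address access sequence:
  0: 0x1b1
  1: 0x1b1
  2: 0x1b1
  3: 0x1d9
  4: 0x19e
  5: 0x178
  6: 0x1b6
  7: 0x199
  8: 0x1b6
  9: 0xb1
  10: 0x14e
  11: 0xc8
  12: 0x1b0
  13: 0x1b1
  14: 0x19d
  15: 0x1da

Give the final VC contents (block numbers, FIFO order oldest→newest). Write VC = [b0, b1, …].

  [0] addr=0x1b1 blk=54 s=6: MISS | VC []
  [1] addr=0x1b1 blk=54 s=6: L1-HIT | VC []
  [2] addr=0x1b1 blk=54 s=6: L1-HIT | VC []
  [3] addr=0x1d9 blk=59 s=3: MISS | VC []
  [4] addr=0x19e blk=51 s=3: MISS | VC [59]
  [5] addr=0x178 blk=47 s=7: MISS | VC [59]
  [6] addr=0x1b6 blk=54 s=6: L1-HIT | VC [59]
  [7] addr=0x199 blk=51 s=3: L1-HIT | VC [59]
  [8] addr=0x1b6 blk=54 s=6: L1-HIT | VC [59]
  [9] addr=0xb1 blk=22 s=6: MISS | VC [59, 54]
  [10] addr=0x14e blk=41 s=1: MISS | VC [59, 54]
  [11] addr=0xc8 blk=25 s=1: MISS | VC [59, 54, 41]
  [12] addr=0x1b0 blk=54 s=6: VC-HIT | VC [59, 22, 41]
  [13] addr=0x1b1 blk=54 s=6: L1-HIT | VC [59, 22, 41]
  [14] addr=0x19d blk=51 s=3: L1-HIT | VC [59, 22, 41]
  [15] addr=0x1da blk=59 s=3: VC-HIT | VC [51, 22, 41]

VC = [51, 22, 41]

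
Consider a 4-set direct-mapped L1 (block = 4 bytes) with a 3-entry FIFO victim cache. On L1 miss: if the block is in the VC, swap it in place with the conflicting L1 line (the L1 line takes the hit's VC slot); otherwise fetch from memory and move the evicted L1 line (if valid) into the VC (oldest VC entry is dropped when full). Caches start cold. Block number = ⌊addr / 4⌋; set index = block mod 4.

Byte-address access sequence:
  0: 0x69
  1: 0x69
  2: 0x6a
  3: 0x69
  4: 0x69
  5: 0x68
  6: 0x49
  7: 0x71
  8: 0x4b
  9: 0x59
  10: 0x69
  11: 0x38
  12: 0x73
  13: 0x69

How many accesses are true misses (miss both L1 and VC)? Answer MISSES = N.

  [0] addr=0x69 blk=26 s=2: MISS | VC []
  [1] addr=0x69 blk=26 s=2: L1-HIT | VC []
  [2] addr=0x6a blk=26 s=2: L1-HIT | VC []
  [3] addr=0x69 blk=26 s=2: L1-HIT | VC []
  [4] addr=0x69 blk=26 s=2: L1-HIT | VC []
  [5] addr=0x68 blk=26 s=2: L1-HIT | VC []
  [6] addr=0x49 blk=18 s=2: MISS | VC [26]
  [7] addr=0x71 blk=28 s=0: MISS | VC [26]
  [8] addr=0x4b blk=18 s=2: L1-HIT | VC [26]
  [9] addr=0x59 blk=22 s=2: MISS | VC [26, 18]
  [10] addr=0x69 blk=26 s=2: VC-HIT | VC [22, 18]
  [11] addr=0x38 blk=14 s=2: MISS | VC [22, 18, 26]
  [12] addr=0x73 blk=28 s=0: L1-HIT | VC [22, 18, 26]
  [13] addr=0x69 blk=26 s=2: VC-HIT | VC [22, 18, 14]

MISSES = 5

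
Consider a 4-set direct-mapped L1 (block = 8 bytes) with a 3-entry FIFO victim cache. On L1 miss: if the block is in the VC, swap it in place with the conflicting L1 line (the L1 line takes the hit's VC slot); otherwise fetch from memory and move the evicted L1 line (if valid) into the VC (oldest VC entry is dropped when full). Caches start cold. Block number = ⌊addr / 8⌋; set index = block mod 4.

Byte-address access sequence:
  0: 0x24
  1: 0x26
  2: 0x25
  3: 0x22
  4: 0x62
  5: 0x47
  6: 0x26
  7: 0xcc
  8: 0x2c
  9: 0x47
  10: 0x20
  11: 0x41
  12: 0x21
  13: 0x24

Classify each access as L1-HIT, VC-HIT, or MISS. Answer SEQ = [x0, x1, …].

SEQ = [MISS, L1-HIT, L1-HIT, L1-HIT, MISS, MISS, VC-HIT, MISS, MISS, VC-HIT, VC-HIT, VC-HIT, VC-HIT, L1-HIT]

0: 0x24 (blk 4, set 0) → MISS  vc=[]
1: 0x26 (blk 4, set 0) → L1-HIT  vc=[]
2: 0x25 (blk 4, set 0) → L1-HIT  vc=[]
3: 0x22 (blk 4, set 0) → L1-HIT  vc=[]
4: 0x62 (blk 12, set 0) → MISS  vc=[4]
5: 0x47 (blk 8, set 0) → MISS  vc=[4, 12]
6: 0x26 (blk 4, set 0) → VC-HIT  vc=[8, 12]
7: 0xcc (blk 25, set 1) → MISS  vc=[8, 12]
8: 0x2c (blk 5, set 1) → MISS  vc=[8, 12, 25]
9: 0x47 (blk 8, set 0) → VC-HIT  vc=[4, 12, 25]
10: 0x20 (blk 4, set 0) → VC-HIT  vc=[8, 12, 25]
11: 0x41 (blk 8, set 0) → VC-HIT  vc=[4, 12, 25]
12: 0x21 (blk 4, set 0) → VC-HIT  vc=[8, 12, 25]
13: 0x24 (blk 4, set 0) → L1-HIT  vc=[8, 12, 25]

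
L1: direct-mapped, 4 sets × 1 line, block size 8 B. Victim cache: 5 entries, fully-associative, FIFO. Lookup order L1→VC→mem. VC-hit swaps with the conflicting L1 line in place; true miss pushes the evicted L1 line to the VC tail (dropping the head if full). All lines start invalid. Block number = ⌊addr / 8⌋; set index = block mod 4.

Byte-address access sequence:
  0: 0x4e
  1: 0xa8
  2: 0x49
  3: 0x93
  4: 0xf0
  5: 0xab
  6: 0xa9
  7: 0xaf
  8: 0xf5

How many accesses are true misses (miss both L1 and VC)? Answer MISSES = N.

MISSES = 4

#0 0x4e→b9/s1 MISS; vc=[]
#1 0xa8→b21/s1 MISS; vc=[9]
#2 0x49→b9/s1 VC-HIT; vc=[21]
#3 0x93→b18/s2 MISS; vc=[21]
#4 0xf0→b30/s2 MISS; vc=[21,18]
#5 0xab→b21/s1 VC-HIT; vc=[9,18]
#6 0xa9→b21/s1 L1-HIT; vc=[9,18]
#7 0xaf→b21/s1 L1-HIT; vc=[9,18]
#8 0xf5→b30/s2 L1-HIT; vc=[9,18]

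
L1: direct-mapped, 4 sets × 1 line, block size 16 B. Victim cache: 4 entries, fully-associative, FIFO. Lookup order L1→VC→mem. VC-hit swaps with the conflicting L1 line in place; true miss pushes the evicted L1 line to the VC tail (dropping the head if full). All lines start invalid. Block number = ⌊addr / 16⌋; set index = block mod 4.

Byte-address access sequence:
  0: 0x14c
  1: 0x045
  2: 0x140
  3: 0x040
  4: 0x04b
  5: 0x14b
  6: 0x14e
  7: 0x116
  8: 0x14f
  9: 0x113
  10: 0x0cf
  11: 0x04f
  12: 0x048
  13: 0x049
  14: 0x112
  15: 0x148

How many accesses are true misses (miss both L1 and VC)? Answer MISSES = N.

MISSES = 4

#0 0x14c→b20/s0 MISS; vc=[]
#1 0x45→b4/s0 MISS; vc=[20]
#2 0x140→b20/s0 VC-HIT; vc=[4]
#3 0x40→b4/s0 VC-HIT; vc=[20]
#4 0x4b→b4/s0 L1-HIT; vc=[20]
#5 0x14b→b20/s0 VC-HIT; vc=[4]
#6 0x14e→b20/s0 L1-HIT; vc=[4]
#7 0x116→b17/s1 MISS; vc=[4]
#8 0x14f→b20/s0 L1-HIT; vc=[4]
#9 0x113→b17/s1 L1-HIT; vc=[4]
#10 0xcf→b12/s0 MISS; vc=[4,20]
#11 0x4f→b4/s0 VC-HIT; vc=[12,20]
#12 0x48→b4/s0 L1-HIT; vc=[12,20]
#13 0x49→b4/s0 L1-HIT; vc=[12,20]
#14 0x112→b17/s1 L1-HIT; vc=[12,20]
#15 0x148→b20/s0 VC-HIT; vc=[12,4]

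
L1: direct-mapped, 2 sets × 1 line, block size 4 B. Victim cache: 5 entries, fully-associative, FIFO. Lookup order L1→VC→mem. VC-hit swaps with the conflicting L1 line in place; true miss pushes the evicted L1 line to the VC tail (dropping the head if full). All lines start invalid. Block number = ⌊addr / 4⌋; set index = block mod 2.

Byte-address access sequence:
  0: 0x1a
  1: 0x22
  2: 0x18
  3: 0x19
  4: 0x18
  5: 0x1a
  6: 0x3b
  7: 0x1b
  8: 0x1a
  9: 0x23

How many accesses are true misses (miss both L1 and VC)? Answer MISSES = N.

MISSES = 3

#0 0x1a→b6/s0 MISS; vc=[]
#1 0x22→b8/s0 MISS; vc=[6]
#2 0x18→b6/s0 VC-HIT; vc=[8]
#3 0x19→b6/s0 L1-HIT; vc=[8]
#4 0x18→b6/s0 L1-HIT; vc=[8]
#5 0x1a→b6/s0 L1-HIT; vc=[8]
#6 0x3b→b14/s0 MISS; vc=[8,6]
#7 0x1b→b6/s0 VC-HIT; vc=[8,14]
#8 0x1a→b6/s0 L1-HIT; vc=[8,14]
#9 0x23→b8/s0 VC-HIT; vc=[6,14]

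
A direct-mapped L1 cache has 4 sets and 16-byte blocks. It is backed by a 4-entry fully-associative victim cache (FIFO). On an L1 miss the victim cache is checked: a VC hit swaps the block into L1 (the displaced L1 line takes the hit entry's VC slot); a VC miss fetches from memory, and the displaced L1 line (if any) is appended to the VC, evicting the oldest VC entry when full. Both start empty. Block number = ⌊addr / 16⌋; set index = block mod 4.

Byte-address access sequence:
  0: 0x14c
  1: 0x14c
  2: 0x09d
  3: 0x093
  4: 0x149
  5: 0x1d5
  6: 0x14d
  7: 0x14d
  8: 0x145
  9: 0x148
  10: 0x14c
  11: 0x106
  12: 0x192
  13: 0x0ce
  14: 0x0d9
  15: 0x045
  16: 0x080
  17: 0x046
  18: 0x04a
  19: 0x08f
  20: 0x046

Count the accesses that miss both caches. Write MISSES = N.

MISSES = 9

0: 0x14c (blk 20, set 0) → MISS  vc=[]
1: 0x14c (blk 20, set 0) → L1-HIT  vc=[]
2: 0x9d (blk 9, set 1) → MISS  vc=[]
3: 0x93 (blk 9, set 1) → L1-HIT  vc=[]
4: 0x149 (blk 20, set 0) → L1-HIT  vc=[]
5: 0x1d5 (blk 29, set 1) → MISS  vc=[9]
6: 0x14d (blk 20, set 0) → L1-HIT  vc=[9]
7: 0x14d (blk 20, set 0) → L1-HIT  vc=[9]
8: 0x145 (blk 20, set 0) → L1-HIT  vc=[9]
9: 0x148 (blk 20, set 0) → L1-HIT  vc=[9]
10: 0x14c (blk 20, set 0) → L1-HIT  vc=[9]
11: 0x106 (blk 16, set 0) → MISS  vc=[9, 20]
12: 0x192 (blk 25, set 1) → MISS  vc=[9, 20, 29]
13: 0xce (blk 12, set 0) → MISS  vc=[9, 20, 29, 16]
14: 0xd9 (blk 13, set 1) → MISS  vc=[20, 29, 16, 25]
15: 0x45 (blk 4, set 0) → MISS  vc=[29, 16, 25, 12]
16: 0x80 (blk 8, set 0) → MISS  vc=[16, 25, 12, 4]
17: 0x46 (blk 4, set 0) → VC-HIT  vc=[16, 25, 12, 8]
18: 0x4a (blk 4, set 0) → L1-HIT  vc=[16, 25, 12, 8]
19: 0x8f (blk 8, set 0) → VC-HIT  vc=[16, 25, 12, 4]
20: 0x46 (blk 4, set 0) → VC-HIT  vc=[16, 25, 12, 8]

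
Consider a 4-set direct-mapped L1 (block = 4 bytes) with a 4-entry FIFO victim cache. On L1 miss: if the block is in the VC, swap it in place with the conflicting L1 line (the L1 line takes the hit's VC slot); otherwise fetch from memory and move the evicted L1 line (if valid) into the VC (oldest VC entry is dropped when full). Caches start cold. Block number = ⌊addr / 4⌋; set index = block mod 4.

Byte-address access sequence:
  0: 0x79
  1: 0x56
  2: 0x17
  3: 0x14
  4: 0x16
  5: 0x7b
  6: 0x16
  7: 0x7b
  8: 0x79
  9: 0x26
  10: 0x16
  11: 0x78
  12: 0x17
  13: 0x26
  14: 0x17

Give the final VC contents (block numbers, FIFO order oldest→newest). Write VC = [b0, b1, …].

VC = [21, 9]

  [0] addr=0x79 blk=30 s=2: MISS | VC []
  [1] addr=0x56 blk=21 s=1: MISS | VC []
  [2] addr=0x17 blk=5 s=1: MISS | VC [21]
  [3] addr=0x14 blk=5 s=1: L1-HIT | VC [21]
  [4] addr=0x16 blk=5 s=1: L1-HIT | VC [21]
  [5] addr=0x7b blk=30 s=2: L1-HIT | VC [21]
  [6] addr=0x16 blk=5 s=1: L1-HIT | VC [21]
  [7] addr=0x7b blk=30 s=2: L1-HIT | VC [21]
  [8] addr=0x79 blk=30 s=2: L1-HIT | VC [21]
  [9] addr=0x26 blk=9 s=1: MISS | VC [21, 5]
  [10] addr=0x16 blk=5 s=1: VC-HIT | VC [21, 9]
  [11] addr=0x78 blk=30 s=2: L1-HIT | VC [21, 9]
  [12] addr=0x17 blk=5 s=1: L1-HIT | VC [21, 9]
  [13] addr=0x26 blk=9 s=1: VC-HIT | VC [21, 5]
  [14] addr=0x17 blk=5 s=1: VC-HIT | VC [21, 9]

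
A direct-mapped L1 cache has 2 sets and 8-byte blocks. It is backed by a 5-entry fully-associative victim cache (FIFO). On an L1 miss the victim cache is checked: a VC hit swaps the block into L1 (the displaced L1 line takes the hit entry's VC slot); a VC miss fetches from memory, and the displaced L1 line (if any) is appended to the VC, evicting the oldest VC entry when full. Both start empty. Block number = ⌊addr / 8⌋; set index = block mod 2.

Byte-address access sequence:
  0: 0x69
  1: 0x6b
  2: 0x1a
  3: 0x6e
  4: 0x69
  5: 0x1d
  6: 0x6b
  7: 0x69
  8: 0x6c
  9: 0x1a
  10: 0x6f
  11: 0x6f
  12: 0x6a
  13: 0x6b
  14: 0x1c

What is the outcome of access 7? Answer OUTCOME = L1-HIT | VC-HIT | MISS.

OUTCOME = L1-HIT

  [0] addr=0x69 blk=13 s=1: MISS | VC []
  [1] addr=0x6b blk=13 s=1: L1-HIT | VC []
  [2] addr=0x1a blk=3 s=1: MISS | VC [13]
  [3] addr=0x6e blk=13 s=1: VC-HIT | VC [3]
  [4] addr=0x69 blk=13 s=1: L1-HIT | VC [3]
  [5] addr=0x1d blk=3 s=1: VC-HIT | VC [13]
  [6] addr=0x6b blk=13 s=1: VC-HIT | VC [3]
  [7] addr=0x69 blk=13 s=1: L1-HIT | VC [3]
  [8] addr=0x6c blk=13 s=1: L1-HIT | VC [3]
  [9] addr=0x1a blk=3 s=1: VC-HIT | VC [13]
  [10] addr=0x6f blk=13 s=1: VC-HIT | VC [3]
  [11] addr=0x6f blk=13 s=1: L1-HIT | VC [3]
  [12] addr=0x6a blk=13 s=1: L1-HIT | VC [3]
  [13] addr=0x6b blk=13 s=1: L1-HIT | VC [3]
  [14] addr=0x1c blk=3 s=1: VC-HIT | VC [13]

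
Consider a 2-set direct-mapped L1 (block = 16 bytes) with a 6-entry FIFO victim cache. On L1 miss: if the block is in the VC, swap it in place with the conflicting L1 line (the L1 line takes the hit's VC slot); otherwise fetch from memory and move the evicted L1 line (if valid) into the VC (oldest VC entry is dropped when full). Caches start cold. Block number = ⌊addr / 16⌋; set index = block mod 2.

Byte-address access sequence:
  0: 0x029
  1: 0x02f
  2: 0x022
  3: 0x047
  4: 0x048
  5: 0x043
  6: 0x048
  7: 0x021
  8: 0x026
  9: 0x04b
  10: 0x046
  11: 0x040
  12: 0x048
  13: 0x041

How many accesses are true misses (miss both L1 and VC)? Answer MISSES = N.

MISSES = 2

#0 0x29→b2/s0 MISS; vc=[]
#1 0x2f→b2/s0 L1-HIT; vc=[]
#2 0x22→b2/s0 L1-HIT; vc=[]
#3 0x47→b4/s0 MISS; vc=[2]
#4 0x48→b4/s0 L1-HIT; vc=[2]
#5 0x43→b4/s0 L1-HIT; vc=[2]
#6 0x48→b4/s0 L1-HIT; vc=[2]
#7 0x21→b2/s0 VC-HIT; vc=[4]
#8 0x26→b2/s0 L1-HIT; vc=[4]
#9 0x4b→b4/s0 VC-HIT; vc=[2]
#10 0x46→b4/s0 L1-HIT; vc=[2]
#11 0x40→b4/s0 L1-HIT; vc=[2]
#12 0x48→b4/s0 L1-HIT; vc=[2]
#13 0x41→b4/s0 L1-HIT; vc=[2]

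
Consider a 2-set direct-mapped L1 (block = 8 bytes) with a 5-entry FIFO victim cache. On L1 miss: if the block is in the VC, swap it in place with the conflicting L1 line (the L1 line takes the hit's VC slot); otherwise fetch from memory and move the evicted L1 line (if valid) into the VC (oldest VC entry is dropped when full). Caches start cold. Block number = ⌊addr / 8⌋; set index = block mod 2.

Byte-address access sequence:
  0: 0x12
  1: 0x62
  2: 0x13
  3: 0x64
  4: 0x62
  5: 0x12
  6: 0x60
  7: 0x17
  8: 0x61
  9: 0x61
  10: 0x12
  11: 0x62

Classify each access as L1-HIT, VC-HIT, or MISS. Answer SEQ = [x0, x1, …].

#0 0x12→b2/s0 MISS; vc=[]
#1 0x62→b12/s0 MISS; vc=[2]
#2 0x13→b2/s0 VC-HIT; vc=[12]
#3 0x64→b12/s0 VC-HIT; vc=[2]
#4 0x62→b12/s0 L1-HIT; vc=[2]
#5 0x12→b2/s0 VC-HIT; vc=[12]
#6 0x60→b12/s0 VC-HIT; vc=[2]
#7 0x17→b2/s0 VC-HIT; vc=[12]
#8 0x61→b12/s0 VC-HIT; vc=[2]
#9 0x61→b12/s0 L1-HIT; vc=[2]
#10 0x12→b2/s0 VC-HIT; vc=[12]
#11 0x62→b12/s0 VC-HIT; vc=[2]

SEQ = [MISS, MISS, VC-HIT, VC-HIT, L1-HIT, VC-HIT, VC-HIT, VC-HIT, VC-HIT, L1-HIT, VC-HIT, VC-HIT]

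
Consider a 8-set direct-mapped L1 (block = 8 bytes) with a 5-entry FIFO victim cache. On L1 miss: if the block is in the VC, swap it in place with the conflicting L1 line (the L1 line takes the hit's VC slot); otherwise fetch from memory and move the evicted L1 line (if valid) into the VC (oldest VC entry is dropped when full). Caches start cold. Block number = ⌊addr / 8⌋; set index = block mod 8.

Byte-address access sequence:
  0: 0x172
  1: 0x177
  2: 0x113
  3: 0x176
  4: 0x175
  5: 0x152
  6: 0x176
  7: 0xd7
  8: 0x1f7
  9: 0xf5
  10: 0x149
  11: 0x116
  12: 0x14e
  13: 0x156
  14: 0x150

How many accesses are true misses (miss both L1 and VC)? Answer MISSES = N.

MISSES = 7

0: 0x172 (blk 46, set 6) → MISS  vc=[]
1: 0x177 (blk 46, set 6) → L1-HIT  vc=[]
2: 0x113 (blk 34, set 2) → MISS  vc=[]
3: 0x176 (blk 46, set 6) → L1-HIT  vc=[]
4: 0x175 (blk 46, set 6) → L1-HIT  vc=[]
5: 0x152 (blk 42, set 2) → MISS  vc=[34]
6: 0x176 (blk 46, set 6) → L1-HIT  vc=[34]
7: 0xd7 (blk 26, set 2) → MISS  vc=[34, 42]
8: 0x1f7 (blk 62, set 6) → MISS  vc=[34, 42, 46]
9: 0xf5 (blk 30, set 6) → MISS  vc=[34, 42, 46, 62]
10: 0x149 (blk 41, set 1) → MISS  vc=[34, 42, 46, 62]
11: 0x116 (blk 34, set 2) → VC-HIT  vc=[26, 42, 46, 62]
12: 0x14e (blk 41, set 1) → L1-HIT  vc=[26, 42, 46, 62]
13: 0x156 (blk 42, set 2) → VC-HIT  vc=[26, 34, 46, 62]
14: 0x150 (blk 42, set 2) → L1-HIT  vc=[26, 34, 46, 62]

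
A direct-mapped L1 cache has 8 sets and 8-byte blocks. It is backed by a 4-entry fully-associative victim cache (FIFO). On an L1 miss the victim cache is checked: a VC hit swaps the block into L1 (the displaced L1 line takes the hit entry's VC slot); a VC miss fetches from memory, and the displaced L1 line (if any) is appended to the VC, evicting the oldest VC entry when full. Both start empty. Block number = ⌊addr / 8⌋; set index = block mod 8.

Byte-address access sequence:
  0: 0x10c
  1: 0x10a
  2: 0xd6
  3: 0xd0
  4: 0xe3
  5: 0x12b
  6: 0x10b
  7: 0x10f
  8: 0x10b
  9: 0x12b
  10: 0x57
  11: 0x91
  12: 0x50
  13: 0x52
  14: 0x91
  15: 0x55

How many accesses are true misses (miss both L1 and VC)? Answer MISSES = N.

MISSES = 6

#0 0x10c→b33/s1 MISS; vc=[]
#1 0x10a→b33/s1 L1-HIT; vc=[]
#2 0xd6→b26/s2 MISS; vc=[]
#3 0xd0→b26/s2 L1-HIT; vc=[]
#4 0xe3→b28/s4 MISS; vc=[]
#5 0x12b→b37/s5 MISS; vc=[]
#6 0x10b→b33/s1 L1-HIT; vc=[]
#7 0x10f→b33/s1 L1-HIT; vc=[]
#8 0x10b→b33/s1 L1-HIT; vc=[]
#9 0x12b→b37/s5 L1-HIT; vc=[]
#10 0x57→b10/s2 MISS; vc=[26]
#11 0x91→b18/s2 MISS; vc=[26,10]
#12 0x50→b10/s2 VC-HIT; vc=[26,18]
#13 0x52→b10/s2 L1-HIT; vc=[26,18]
#14 0x91→b18/s2 VC-HIT; vc=[26,10]
#15 0x55→b10/s2 VC-HIT; vc=[26,18]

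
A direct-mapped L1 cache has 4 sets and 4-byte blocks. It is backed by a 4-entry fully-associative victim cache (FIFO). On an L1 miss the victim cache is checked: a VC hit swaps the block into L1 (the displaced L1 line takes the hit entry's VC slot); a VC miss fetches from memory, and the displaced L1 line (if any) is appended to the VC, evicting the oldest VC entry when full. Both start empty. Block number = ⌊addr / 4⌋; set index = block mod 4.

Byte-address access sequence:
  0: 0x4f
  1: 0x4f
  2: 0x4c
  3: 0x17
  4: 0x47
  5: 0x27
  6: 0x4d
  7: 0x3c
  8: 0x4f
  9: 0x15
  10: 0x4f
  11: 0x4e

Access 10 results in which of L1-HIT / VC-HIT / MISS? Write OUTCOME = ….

  [0] addr=0x4f blk=19 s=3: MISS | VC []
  [1] addr=0x4f blk=19 s=3: L1-HIT | VC []
  [2] addr=0x4c blk=19 s=3: L1-HIT | VC []
  [3] addr=0x17 blk=5 s=1: MISS | VC []
  [4] addr=0x47 blk=17 s=1: MISS | VC [5]
  [5] addr=0x27 blk=9 s=1: MISS | VC [5, 17]
  [6] addr=0x4d blk=19 s=3: L1-HIT | VC [5, 17]
  [7] addr=0x3c blk=15 s=3: MISS | VC [5, 17, 19]
  [8] addr=0x4f blk=19 s=3: VC-HIT | VC [5, 17, 15]
  [9] addr=0x15 blk=5 s=1: VC-HIT | VC [9, 17, 15]
  [10] addr=0x4f blk=19 s=3: L1-HIT | VC [9, 17, 15]
  [11] addr=0x4e blk=19 s=3: L1-HIT | VC [9, 17, 15]

OUTCOME = L1-HIT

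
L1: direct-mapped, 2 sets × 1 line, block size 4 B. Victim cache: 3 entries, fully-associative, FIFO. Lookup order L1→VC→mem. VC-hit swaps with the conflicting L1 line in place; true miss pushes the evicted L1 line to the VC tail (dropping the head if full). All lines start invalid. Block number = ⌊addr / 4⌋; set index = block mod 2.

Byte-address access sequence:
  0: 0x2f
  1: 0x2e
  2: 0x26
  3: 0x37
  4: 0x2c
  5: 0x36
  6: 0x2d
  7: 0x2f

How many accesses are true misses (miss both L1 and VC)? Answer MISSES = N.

0: 0x2f (blk 11, set 1) → MISS  vc=[]
1: 0x2e (blk 11, set 1) → L1-HIT  vc=[]
2: 0x26 (blk 9, set 1) → MISS  vc=[11]
3: 0x37 (blk 13, set 1) → MISS  vc=[11, 9]
4: 0x2c (blk 11, set 1) → VC-HIT  vc=[13, 9]
5: 0x36 (blk 13, set 1) → VC-HIT  vc=[11, 9]
6: 0x2d (blk 11, set 1) → VC-HIT  vc=[13, 9]
7: 0x2f (blk 11, set 1) → L1-HIT  vc=[13, 9]

MISSES = 3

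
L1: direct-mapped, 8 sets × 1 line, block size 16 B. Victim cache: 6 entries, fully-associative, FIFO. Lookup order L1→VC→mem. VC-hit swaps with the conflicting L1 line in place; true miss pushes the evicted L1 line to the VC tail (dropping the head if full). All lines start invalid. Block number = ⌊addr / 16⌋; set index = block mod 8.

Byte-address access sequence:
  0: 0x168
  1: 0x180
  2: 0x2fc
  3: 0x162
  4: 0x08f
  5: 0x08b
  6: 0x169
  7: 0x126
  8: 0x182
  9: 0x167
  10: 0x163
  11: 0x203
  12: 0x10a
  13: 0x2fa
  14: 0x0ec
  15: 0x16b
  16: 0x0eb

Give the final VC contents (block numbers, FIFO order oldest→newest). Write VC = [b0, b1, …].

VC = [8, 24, 32, 22]

0: 0x168 (blk 22, set 6) → MISS  vc=[]
1: 0x180 (blk 24, set 0) → MISS  vc=[]
2: 0x2fc (blk 47, set 7) → MISS  vc=[]
3: 0x162 (blk 22, set 6) → L1-HIT  vc=[]
4: 0x8f (blk 8, set 0) → MISS  vc=[24]
5: 0x8b (blk 8, set 0) → L1-HIT  vc=[24]
6: 0x169 (blk 22, set 6) → L1-HIT  vc=[24]
7: 0x126 (blk 18, set 2) → MISS  vc=[24]
8: 0x182 (blk 24, set 0) → VC-HIT  vc=[8]
9: 0x167 (blk 22, set 6) → L1-HIT  vc=[8]
10: 0x163 (blk 22, set 6) → L1-HIT  vc=[8]
11: 0x203 (blk 32, set 0) → MISS  vc=[8, 24]
12: 0x10a (blk 16, set 0) → MISS  vc=[8, 24, 32]
13: 0x2fa (blk 47, set 7) → L1-HIT  vc=[8, 24, 32]
14: 0xec (blk 14, set 6) → MISS  vc=[8, 24, 32, 22]
15: 0x16b (blk 22, set 6) → VC-HIT  vc=[8, 24, 32, 14]
16: 0xeb (blk 14, set 6) → VC-HIT  vc=[8, 24, 32, 22]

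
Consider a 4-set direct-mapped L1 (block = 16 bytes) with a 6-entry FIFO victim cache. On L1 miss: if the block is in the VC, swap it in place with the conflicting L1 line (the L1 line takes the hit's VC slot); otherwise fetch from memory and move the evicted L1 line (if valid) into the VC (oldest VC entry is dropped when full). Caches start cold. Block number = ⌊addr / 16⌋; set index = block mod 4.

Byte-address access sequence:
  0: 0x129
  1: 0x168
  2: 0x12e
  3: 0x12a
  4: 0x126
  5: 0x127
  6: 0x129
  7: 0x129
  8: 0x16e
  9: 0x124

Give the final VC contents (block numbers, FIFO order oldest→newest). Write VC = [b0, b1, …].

VC = [22]

#0 0x129→b18/s2 MISS; vc=[]
#1 0x168→b22/s2 MISS; vc=[18]
#2 0x12e→b18/s2 VC-HIT; vc=[22]
#3 0x12a→b18/s2 L1-HIT; vc=[22]
#4 0x126→b18/s2 L1-HIT; vc=[22]
#5 0x127→b18/s2 L1-HIT; vc=[22]
#6 0x129→b18/s2 L1-HIT; vc=[22]
#7 0x129→b18/s2 L1-HIT; vc=[22]
#8 0x16e→b22/s2 VC-HIT; vc=[18]
#9 0x124→b18/s2 VC-HIT; vc=[22]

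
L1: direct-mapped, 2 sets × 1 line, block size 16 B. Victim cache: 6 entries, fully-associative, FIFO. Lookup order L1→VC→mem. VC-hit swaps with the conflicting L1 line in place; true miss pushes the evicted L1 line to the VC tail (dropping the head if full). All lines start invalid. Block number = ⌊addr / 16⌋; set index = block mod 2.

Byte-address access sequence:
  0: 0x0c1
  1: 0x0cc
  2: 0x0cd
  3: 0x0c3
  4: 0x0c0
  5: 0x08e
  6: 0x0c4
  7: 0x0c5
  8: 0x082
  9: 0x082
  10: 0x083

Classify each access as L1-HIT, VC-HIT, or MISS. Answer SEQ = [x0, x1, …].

SEQ = [MISS, L1-HIT, L1-HIT, L1-HIT, L1-HIT, MISS, VC-HIT, L1-HIT, VC-HIT, L1-HIT, L1-HIT]

0: 0xc1 (blk 12, set 0) → MISS  vc=[]
1: 0xcc (blk 12, set 0) → L1-HIT  vc=[]
2: 0xcd (blk 12, set 0) → L1-HIT  vc=[]
3: 0xc3 (blk 12, set 0) → L1-HIT  vc=[]
4: 0xc0 (blk 12, set 0) → L1-HIT  vc=[]
5: 0x8e (blk 8, set 0) → MISS  vc=[12]
6: 0xc4 (blk 12, set 0) → VC-HIT  vc=[8]
7: 0xc5 (blk 12, set 0) → L1-HIT  vc=[8]
8: 0x82 (blk 8, set 0) → VC-HIT  vc=[12]
9: 0x82 (blk 8, set 0) → L1-HIT  vc=[12]
10: 0x83 (blk 8, set 0) → L1-HIT  vc=[12]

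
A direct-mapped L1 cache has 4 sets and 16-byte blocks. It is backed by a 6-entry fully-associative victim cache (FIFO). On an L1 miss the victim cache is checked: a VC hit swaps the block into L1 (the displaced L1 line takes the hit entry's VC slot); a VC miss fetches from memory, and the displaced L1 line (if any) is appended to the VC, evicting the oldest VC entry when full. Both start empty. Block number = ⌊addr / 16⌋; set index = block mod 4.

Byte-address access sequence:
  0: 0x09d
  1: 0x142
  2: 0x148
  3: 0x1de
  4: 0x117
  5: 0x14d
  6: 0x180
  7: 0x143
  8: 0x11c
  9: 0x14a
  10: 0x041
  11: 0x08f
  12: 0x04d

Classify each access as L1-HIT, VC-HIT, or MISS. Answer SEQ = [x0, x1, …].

SEQ = [MISS, MISS, L1-HIT, MISS, MISS, L1-HIT, MISS, VC-HIT, L1-HIT, L1-HIT, MISS, MISS, VC-HIT]

#0 0x9d→b9/s1 MISS; vc=[]
#1 0x142→b20/s0 MISS; vc=[]
#2 0x148→b20/s0 L1-HIT; vc=[]
#3 0x1de→b29/s1 MISS; vc=[9]
#4 0x117→b17/s1 MISS; vc=[9,29]
#5 0x14d→b20/s0 L1-HIT; vc=[9,29]
#6 0x180→b24/s0 MISS; vc=[9,29,20]
#7 0x143→b20/s0 VC-HIT; vc=[9,29,24]
#8 0x11c→b17/s1 L1-HIT; vc=[9,29,24]
#9 0x14a→b20/s0 L1-HIT; vc=[9,29,24]
#10 0x41→b4/s0 MISS; vc=[9,29,24,20]
#11 0x8f→b8/s0 MISS; vc=[9,29,24,20,4]
#12 0x4d→b4/s0 VC-HIT; vc=[9,29,24,20,8]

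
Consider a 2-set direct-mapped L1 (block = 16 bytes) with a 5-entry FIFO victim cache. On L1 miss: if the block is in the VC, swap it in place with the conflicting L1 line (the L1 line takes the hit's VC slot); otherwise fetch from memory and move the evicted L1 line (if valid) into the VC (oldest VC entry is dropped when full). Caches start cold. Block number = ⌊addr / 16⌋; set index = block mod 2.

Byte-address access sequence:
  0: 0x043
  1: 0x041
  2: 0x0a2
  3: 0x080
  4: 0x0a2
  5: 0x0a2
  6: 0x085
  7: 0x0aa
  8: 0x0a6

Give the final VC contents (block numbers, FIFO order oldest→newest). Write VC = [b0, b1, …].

VC = [4, 8]

  [0] addr=0x43 blk=4 s=0: MISS | VC []
  [1] addr=0x41 blk=4 s=0: L1-HIT | VC []
  [2] addr=0xa2 blk=10 s=0: MISS | VC [4]
  [3] addr=0x80 blk=8 s=0: MISS | VC [4, 10]
  [4] addr=0xa2 blk=10 s=0: VC-HIT | VC [4, 8]
  [5] addr=0xa2 blk=10 s=0: L1-HIT | VC [4, 8]
  [6] addr=0x85 blk=8 s=0: VC-HIT | VC [4, 10]
  [7] addr=0xaa blk=10 s=0: VC-HIT | VC [4, 8]
  [8] addr=0xa6 blk=10 s=0: L1-HIT | VC [4, 8]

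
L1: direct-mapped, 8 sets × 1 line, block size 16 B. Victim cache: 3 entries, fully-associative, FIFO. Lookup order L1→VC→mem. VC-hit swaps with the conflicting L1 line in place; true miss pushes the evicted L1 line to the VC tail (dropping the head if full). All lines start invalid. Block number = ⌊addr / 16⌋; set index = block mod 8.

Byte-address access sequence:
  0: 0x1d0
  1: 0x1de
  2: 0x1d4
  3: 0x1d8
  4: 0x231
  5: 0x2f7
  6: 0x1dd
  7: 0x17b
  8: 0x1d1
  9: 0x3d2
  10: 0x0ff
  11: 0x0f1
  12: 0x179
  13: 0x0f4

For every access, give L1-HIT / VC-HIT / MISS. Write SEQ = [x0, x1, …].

0: 0x1d0 (blk 29, set 5) → MISS  vc=[]
1: 0x1de (blk 29, set 5) → L1-HIT  vc=[]
2: 0x1d4 (blk 29, set 5) → L1-HIT  vc=[]
3: 0x1d8 (blk 29, set 5) → L1-HIT  vc=[]
4: 0x231 (blk 35, set 3) → MISS  vc=[]
5: 0x2f7 (blk 47, set 7) → MISS  vc=[]
6: 0x1dd (blk 29, set 5) → L1-HIT  vc=[]
7: 0x17b (blk 23, set 7) → MISS  vc=[47]
8: 0x1d1 (blk 29, set 5) → L1-HIT  vc=[47]
9: 0x3d2 (blk 61, set 5) → MISS  vc=[47, 29]
10: 0xff (blk 15, set 7) → MISS  vc=[47, 29, 23]
11: 0xf1 (blk 15, set 7) → L1-HIT  vc=[47, 29, 23]
12: 0x179 (blk 23, set 7) → VC-HIT  vc=[47, 29, 15]
13: 0xf4 (blk 15, set 7) → VC-HIT  vc=[47, 29, 23]

SEQ = [MISS, L1-HIT, L1-HIT, L1-HIT, MISS, MISS, L1-HIT, MISS, L1-HIT, MISS, MISS, L1-HIT, VC-HIT, VC-HIT]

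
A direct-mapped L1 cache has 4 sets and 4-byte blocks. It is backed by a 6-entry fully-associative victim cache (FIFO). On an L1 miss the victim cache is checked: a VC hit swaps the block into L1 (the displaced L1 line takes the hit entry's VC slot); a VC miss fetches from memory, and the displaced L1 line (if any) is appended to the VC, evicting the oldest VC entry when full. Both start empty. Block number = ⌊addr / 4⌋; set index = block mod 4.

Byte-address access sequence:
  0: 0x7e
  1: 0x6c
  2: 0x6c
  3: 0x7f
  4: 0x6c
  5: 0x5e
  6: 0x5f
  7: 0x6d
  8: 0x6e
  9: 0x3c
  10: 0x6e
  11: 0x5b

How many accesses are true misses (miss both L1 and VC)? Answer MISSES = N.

MISSES = 5

0: 0x7e (blk 31, set 3) → MISS  vc=[]
1: 0x6c (blk 27, set 3) → MISS  vc=[31]
2: 0x6c (blk 27, set 3) → L1-HIT  vc=[31]
3: 0x7f (blk 31, set 3) → VC-HIT  vc=[27]
4: 0x6c (blk 27, set 3) → VC-HIT  vc=[31]
5: 0x5e (blk 23, set 3) → MISS  vc=[31, 27]
6: 0x5f (blk 23, set 3) → L1-HIT  vc=[31, 27]
7: 0x6d (blk 27, set 3) → VC-HIT  vc=[31, 23]
8: 0x6e (blk 27, set 3) → L1-HIT  vc=[31, 23]
9: 0x3c (blk 15, set 3) → MISS  vc=[31, 23, 27]
10: 0x6e (blk 27, set 3) → VC-HIT  vc=[31, 23, 15]
11: 0x5b (blk 22, set 2) → MISS  vc=[31, 23, 15]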